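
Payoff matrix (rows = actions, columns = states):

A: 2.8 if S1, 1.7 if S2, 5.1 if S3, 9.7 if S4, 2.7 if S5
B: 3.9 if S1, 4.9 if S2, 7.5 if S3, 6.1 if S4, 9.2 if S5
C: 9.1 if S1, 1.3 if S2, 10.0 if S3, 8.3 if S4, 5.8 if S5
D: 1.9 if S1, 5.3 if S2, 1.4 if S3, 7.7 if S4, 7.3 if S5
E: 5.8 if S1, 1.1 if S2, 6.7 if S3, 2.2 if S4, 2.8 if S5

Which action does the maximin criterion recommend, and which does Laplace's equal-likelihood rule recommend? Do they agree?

maximin → B; laplace → C (disagree)

Row minima: A=1.7, B=3.9, C=1.3, D=1.4, E=1.1
Best worst-case = 3.9 → B.
Row averages: A=4.4, B=6.32, C=6.9, D=4.72, E=3.72
Highest average = 6.9 → C.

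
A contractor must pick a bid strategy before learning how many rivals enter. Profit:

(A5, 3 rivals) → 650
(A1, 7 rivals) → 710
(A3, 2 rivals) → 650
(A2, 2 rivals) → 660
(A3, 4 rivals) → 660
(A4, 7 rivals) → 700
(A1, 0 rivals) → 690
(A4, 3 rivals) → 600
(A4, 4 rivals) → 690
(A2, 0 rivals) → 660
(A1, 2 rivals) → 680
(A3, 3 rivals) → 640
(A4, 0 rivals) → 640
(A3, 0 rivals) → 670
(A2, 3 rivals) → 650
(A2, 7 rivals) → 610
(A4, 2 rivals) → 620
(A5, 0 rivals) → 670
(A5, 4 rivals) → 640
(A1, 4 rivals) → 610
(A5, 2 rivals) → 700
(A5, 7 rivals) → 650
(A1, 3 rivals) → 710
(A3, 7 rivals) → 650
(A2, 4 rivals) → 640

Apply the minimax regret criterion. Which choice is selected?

A5

Column bests: 0 rivals=690, 2 rivals=700, 3 rivals=710, 4 rivals=690, 7 rivals=710.
A1 regrets: 0, 20, 0, 80, 0 → max 80
A2 regrets: 30, 40, 60, 50, 100 → max 100
A3 regrets: 20, 50, 70, 30, 60 → max 70
A4 regrets: 50, 80, 110, 0, 10 → max 110
A5 regrets: 20, 0, 60, 50, 60 → max 60
Smallest max regret = 60 → A5.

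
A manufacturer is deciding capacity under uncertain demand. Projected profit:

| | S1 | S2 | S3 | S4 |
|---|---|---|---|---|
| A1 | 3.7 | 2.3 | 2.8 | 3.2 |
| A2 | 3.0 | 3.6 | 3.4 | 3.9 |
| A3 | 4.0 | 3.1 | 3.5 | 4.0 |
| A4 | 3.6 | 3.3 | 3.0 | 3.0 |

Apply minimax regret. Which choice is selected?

A3

Column bests: S1=4.0, S2=3.6, S3=3.5, S4=4.0.
A1 regrets: 0.3, 1.3, 0.7, 0.8 → max 1.3
A2 regrets: 1.0, 0.0, 0.1, 0.1 → max 1.0
A3 regrets: 0.0, 0.5, 0.0, 0.0 → max 0.5
A4 regrets: 0.4, 0.3, 0.5, 1.0 → max 1.0
Smallest max regret = 0.5 → A3.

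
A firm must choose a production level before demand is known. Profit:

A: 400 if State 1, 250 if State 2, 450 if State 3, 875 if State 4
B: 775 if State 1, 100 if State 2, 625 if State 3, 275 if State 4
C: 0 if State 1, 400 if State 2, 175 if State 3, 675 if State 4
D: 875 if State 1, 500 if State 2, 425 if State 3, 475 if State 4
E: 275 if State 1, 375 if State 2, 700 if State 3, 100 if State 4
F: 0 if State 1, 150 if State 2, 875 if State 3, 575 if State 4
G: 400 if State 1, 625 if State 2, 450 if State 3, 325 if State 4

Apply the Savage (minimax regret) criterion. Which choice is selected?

D

Column bests: State 1=875, State 2=625, State 3=875, State 4=875.
A regrets: 475, 375, 425, 0 → max 475
B regrets: 100, 525, 250, 600 → max 600
C regrets: 875, 225, 700, 200 → max 875
D regrets: 0, 125, 450, 400 → max 450
E regrets: 600, 250, 175, 775 → max 775
F regrets: 875, 475, 0, 300 → max 875
G regrets: 475, 0, 425, 550 → max 550
Smallest max regret = 450 → D.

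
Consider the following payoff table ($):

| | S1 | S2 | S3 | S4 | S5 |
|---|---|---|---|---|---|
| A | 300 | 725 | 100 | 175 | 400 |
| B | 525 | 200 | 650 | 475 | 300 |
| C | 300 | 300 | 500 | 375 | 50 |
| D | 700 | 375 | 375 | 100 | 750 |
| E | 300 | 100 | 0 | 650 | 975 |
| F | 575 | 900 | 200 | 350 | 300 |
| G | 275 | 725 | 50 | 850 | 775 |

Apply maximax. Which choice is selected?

Row maxima: A=725, B=650, C=500, D=750, E=975, F=900, G=850
Best best-case = 975 → E.

E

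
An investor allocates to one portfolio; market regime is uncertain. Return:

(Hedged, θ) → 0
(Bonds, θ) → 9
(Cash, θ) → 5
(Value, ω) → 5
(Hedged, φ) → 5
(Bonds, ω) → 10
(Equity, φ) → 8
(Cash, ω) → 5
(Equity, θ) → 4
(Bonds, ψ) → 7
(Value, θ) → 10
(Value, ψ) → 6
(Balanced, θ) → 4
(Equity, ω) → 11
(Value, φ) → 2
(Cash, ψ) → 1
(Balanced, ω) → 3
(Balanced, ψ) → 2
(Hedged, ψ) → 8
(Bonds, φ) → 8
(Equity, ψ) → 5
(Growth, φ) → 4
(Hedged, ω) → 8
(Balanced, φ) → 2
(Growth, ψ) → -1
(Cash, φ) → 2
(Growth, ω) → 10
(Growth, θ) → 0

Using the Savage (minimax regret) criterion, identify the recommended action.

Bonds

Column bests: θ=10, φ=8, ψ=8, ω=11.
Equity regrets: 6, 0, 3, 0 → max 6
Hedged regrets: 10, 3, 0, 3 → max 10
Balanced regrets: 6, 6, 6, 8 → max 8
Growth regrets: 10, 4, 9, 1 → max 10
Value regrets: 0, 6, 2, 6 → max 6
Bonds regrets: 1, 0, 1, 1 → max 1
Cash regrets: 5, 6, 7, 6 → max 7
Smallest max regret = 1 → Bonds.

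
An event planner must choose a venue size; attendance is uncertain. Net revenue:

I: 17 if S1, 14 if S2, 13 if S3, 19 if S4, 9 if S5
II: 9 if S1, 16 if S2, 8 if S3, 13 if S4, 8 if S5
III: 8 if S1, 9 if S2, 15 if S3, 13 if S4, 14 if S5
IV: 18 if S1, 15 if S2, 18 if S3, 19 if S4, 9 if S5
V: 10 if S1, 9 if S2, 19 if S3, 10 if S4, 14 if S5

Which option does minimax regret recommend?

IV

Column bests: S1=18, S2=16, S3=19, S4=19, S5=14.
I regrets: 1, 2, 6, 0, 5 → max 6
II regrets: 9, 0, 11, 6, 6 → max 11
III regrets: 10, 7, 4, 6, 0 → max 10
IV regrets: 0, 1, 1, 0, 5 → max 5
V regrets: 8, 7, 0, 9, 0 → max 9
Smallest max regret = 5 → IV.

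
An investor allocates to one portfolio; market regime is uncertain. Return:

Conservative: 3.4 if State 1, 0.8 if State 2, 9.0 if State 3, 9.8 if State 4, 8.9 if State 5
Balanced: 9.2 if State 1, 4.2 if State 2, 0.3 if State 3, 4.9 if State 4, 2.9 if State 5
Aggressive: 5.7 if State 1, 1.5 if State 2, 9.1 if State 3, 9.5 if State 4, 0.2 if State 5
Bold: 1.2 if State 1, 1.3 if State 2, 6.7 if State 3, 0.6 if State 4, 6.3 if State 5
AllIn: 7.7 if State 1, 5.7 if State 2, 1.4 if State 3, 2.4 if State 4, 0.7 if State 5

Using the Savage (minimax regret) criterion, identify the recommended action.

Conservative

Column bests: State 1=9.2, State 2=5.7, State 3=9.1, State 4=9.8, State 5=8.9.
Conservative regrets: 5.8, 4.9, 0.1, 0.0, 0.0 → max 5.8
Balanced regrets: 0.0, 1.5, 8.8, 4.9, 6.0 → max 8.8
Aggressive regrets: 3.5, 4.2, 0.0, 0.3, 8.7 → max 8.7
Bold regrets: 8.0, 4.4, 2.4, 9.2, 2.6 → max 9.2
AllIn regrets: 1.5, 0.0, 7.7, 7.4, 8.2 → max 8.2
Smallest max regret = 5.8 → Conservative.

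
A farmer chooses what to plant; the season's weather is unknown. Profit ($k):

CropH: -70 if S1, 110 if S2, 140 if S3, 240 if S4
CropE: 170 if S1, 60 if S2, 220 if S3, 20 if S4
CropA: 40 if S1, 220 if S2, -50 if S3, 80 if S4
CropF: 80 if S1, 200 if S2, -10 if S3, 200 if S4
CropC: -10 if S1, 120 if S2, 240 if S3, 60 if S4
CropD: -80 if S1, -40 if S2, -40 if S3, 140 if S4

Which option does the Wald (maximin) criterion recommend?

CropE

Row minima: CropH=-70, CropE=20, CropA=-50, CropF=-10, CropC=-10, CropD=-80
Best worst-case = 20 → CropE.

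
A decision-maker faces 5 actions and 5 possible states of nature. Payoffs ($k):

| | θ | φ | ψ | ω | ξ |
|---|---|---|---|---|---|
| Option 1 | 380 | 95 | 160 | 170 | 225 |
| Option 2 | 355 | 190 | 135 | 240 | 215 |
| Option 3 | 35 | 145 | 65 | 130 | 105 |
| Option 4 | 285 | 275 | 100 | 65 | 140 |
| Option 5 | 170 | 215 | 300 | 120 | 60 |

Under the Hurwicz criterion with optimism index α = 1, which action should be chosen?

Option 1: 1·380 + 0·95 = 380
Option 2: 1·355 + 0·135 = 355
Option 3: 1·145 + 0·35 = 145
Option 4: 1·285 + 0·65 = 285
Option 5: 1·300 + 0·60 = 300
Highest Hurwicz score = 380 → Option 1.

Option 1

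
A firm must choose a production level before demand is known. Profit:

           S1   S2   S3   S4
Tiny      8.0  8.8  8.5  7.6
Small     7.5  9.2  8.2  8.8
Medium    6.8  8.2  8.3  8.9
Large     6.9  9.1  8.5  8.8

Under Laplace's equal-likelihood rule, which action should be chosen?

Small

Row averages: Tiny=8.225, Small=8.425, Medium=8.05, Large=8.325
Highest average = 8.425 → Small.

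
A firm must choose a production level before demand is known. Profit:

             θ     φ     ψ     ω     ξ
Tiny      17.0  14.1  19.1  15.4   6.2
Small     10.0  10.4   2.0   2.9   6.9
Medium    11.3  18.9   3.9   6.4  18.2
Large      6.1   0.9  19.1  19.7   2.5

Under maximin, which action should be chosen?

Tiny

Row minima: Tiny=6.2, Small=2.0, Medium=3.9, Large=0.9
Best worst-case = 6.2 → Tiny.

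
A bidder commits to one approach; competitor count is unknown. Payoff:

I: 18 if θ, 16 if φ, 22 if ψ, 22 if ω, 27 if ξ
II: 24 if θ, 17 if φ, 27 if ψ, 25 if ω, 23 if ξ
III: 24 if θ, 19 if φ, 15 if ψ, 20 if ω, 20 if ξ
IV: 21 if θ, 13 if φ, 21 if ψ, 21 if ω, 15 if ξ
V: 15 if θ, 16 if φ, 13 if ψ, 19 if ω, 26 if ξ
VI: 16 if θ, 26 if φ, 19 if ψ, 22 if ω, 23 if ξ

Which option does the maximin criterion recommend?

II

Row minima: I=16, II=17, III=15, IV=13, V=13, VI=16
Best worst-case = 17 → II.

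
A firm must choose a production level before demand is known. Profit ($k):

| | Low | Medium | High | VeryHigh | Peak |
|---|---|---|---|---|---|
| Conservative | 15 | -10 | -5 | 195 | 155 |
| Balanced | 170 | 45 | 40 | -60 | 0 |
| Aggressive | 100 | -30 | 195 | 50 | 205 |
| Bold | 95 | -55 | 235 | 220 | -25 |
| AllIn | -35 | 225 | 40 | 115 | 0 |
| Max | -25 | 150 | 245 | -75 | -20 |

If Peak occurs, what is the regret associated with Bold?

Best payoff under Peak is 205.
Regret = 205 − (-25) = 230.

230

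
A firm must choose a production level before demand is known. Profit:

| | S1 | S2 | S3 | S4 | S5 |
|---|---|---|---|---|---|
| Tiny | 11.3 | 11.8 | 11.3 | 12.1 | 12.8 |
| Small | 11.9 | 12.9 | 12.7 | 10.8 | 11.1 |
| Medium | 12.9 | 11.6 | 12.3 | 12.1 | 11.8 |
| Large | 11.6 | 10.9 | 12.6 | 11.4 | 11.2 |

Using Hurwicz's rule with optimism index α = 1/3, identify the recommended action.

Tiny: 1/3·12.8 + 2/3·11.3 = 11.8
Small: 1/3·12.9 + 2/3·10.8 = 11.5
Medium: 1/3·12.9 + 2/3·11.6 = 361/30
Large: 1/3·12.6 + 2/3·10.9 = 172/15
Highest Hurwicz score = 361/30 → Medium.

Medium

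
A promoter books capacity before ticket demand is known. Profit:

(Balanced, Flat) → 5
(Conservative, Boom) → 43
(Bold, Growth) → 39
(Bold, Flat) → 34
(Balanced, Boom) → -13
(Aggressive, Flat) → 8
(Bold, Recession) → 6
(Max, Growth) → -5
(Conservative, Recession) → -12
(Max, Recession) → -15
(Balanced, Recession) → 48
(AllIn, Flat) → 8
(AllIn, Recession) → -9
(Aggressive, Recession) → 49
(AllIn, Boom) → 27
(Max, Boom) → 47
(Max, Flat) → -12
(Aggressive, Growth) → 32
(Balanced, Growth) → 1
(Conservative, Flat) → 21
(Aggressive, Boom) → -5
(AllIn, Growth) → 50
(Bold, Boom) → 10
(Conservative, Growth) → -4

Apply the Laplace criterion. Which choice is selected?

Row averages: Conservative=12, Balanced=10.25, Aggressive=21, Bold=22.25, AllIn=19, Max=3.75
Highest average = 22.25 → Bold.

Bold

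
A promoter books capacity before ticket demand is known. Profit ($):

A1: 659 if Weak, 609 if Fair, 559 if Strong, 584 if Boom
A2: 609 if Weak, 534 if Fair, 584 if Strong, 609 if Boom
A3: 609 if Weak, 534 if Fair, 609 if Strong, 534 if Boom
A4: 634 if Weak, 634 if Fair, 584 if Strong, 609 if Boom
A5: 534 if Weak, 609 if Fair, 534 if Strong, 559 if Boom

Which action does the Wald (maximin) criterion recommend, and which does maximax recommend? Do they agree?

Row minima: A1=559, A2=534, A3=534, A4=584, A5=534
Best worst-case = 584 → A4.
Row maxima: A1=659, A2=609, A3=609, A4=634, A5=609
Best best-case = 659 → A1.

maximin → A4; maximax → A1 (disagree)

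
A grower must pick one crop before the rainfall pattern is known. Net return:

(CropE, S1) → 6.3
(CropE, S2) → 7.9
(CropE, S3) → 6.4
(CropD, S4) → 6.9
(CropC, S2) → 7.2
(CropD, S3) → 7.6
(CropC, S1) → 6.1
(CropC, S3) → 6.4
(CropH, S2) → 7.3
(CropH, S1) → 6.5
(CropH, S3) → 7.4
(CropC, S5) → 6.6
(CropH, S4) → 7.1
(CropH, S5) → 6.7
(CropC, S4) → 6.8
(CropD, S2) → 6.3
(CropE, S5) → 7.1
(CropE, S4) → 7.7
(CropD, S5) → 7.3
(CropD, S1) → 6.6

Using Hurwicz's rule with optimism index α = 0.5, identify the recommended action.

CropE

CropE: 0.5·7.9 + 0.5·6.3 = 7.1
CropH: 0.5·7.4 + 0.5·6.5 = 6.95
CropC: 0.5·7.2 + 0.5·6.1 = 6.65
CropD: 0.5·7.6 + 0.5·6.3 = 6.95
Highest Hurwicz score = 7.1 → CropE.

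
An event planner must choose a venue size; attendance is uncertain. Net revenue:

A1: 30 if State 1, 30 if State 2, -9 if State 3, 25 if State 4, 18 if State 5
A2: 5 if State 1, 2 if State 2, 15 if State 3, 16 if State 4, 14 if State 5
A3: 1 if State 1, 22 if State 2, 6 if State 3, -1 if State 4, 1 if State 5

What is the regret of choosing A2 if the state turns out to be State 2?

28

Best payoff under State 2 is 30.
Regret = 30 − 2 = 28.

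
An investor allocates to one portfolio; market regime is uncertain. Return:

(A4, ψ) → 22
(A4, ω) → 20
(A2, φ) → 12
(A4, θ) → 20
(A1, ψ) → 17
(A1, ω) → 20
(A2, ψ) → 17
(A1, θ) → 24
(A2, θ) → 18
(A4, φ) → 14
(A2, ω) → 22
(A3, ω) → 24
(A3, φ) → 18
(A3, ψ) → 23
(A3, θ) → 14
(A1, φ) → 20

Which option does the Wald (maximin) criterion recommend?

A1

Row minima: A1=17, A2=12, A3=14, A4=14
Best worst-case = 17 → A1.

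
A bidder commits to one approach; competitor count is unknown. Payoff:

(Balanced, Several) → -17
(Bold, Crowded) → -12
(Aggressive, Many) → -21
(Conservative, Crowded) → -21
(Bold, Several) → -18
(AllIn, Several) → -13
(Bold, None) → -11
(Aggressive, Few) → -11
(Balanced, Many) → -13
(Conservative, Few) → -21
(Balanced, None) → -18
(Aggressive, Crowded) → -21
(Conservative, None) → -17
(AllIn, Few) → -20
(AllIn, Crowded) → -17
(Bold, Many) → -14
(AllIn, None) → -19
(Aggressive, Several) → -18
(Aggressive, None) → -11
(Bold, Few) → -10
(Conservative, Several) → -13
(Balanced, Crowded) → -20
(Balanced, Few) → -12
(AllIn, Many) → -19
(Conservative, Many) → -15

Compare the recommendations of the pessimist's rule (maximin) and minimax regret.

Row minima: Conservative=-21, Balanced=-20, Aggressive=-21, Bold=-18, AllIn=-20
Best worst-case = -18 → Bold.
Column bests: None=-11, Few=-10, Several=-13, Many=-13, Crowded=-12.
Conservative regrets: 6, 11, 0, 2, 9 → max 11
Balanced regrets: 7, 2, 4, 0, 8 → max 8
Aggressive regrets: 0, 1, 5, 8, 9 → max 9
Bold regrets: 0, 0, 5, 1, 0 → max 5
AllIn regrets: 8, 10, 0, 6, 5 → max 10
Smallest max regret = 5 → Bold.

maximin → Bold; minimax regret → Bold (agree)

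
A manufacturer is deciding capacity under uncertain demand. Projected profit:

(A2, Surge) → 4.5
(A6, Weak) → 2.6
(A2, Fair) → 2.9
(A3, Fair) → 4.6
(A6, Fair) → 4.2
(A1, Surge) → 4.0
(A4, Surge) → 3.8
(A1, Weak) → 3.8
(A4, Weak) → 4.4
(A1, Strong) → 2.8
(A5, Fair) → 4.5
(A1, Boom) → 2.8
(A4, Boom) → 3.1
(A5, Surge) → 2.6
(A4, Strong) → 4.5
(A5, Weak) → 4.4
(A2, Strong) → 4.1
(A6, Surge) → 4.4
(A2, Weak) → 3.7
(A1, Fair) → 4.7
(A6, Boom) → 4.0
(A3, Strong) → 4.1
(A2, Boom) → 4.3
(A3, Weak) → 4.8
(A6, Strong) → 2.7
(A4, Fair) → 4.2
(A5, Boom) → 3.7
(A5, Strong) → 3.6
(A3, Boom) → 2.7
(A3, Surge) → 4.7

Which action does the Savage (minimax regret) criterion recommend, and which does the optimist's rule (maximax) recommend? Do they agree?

Column bests: Weak=4.8, Fair=4.7, Strong=4.5, Boom=4.3, Surge=4.7.
A1 regrets: 1.0, 0.0, 1.7, 1.5, 0.7 → max 1.7
A2 regrets: 1.1, 1.8, 0.4, 0.0, 0.2 → max 1.8
A3 regrets: 0.0, 0.1, 0.4, 1.6, 0.0 → max 1.6
A4 regrets: 0.4, 0.5, 0.0, 1.2, 0.9 → max 1.2
A5 regrets: 0.4, 0.2, 0.9, 0.6, 2.1 → max 2.1
A6 regrets: 2.2, 0.5, 1.8, 0.3, 0.3 → max 2.2
Smallest max regret = 1.2 → A4.
Row maxima: A1=4.7, A2=4.5, A3=4.8, A4=4.5, A5=4.5, A6=4.4
Best best-case = 4.8 → A3.

minimax regret → A4; maximax → A3 (disagree)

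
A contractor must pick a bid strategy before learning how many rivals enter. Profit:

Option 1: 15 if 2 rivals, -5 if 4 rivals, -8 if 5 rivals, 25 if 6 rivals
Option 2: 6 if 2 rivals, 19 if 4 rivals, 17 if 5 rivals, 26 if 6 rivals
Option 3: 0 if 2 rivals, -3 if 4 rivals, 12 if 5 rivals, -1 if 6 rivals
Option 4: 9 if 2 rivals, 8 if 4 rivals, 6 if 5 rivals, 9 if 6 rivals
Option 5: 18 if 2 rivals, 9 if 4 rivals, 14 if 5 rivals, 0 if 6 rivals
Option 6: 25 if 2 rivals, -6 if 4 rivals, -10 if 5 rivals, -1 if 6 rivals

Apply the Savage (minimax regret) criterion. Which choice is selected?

Option 4

Column bests: 2 rivals=25, 4 rivals=19, 5 rivals=17, 6 rivals=26.
Option 1 regrets: 10, 24, 25, 1 → max 25
Option 2 regrets: 19, 0, 0, 0 → max 19
Option 3 regrets: 25, 22, 5, 27 → max 27
Option 4 regrets: 16, 11, 11, 17 → max 17
Option 5 regrets: 7, 10, 3, 26 → max 26
Option 6 regrets: 0, 25, 27, 27 → max 27
Smallest max regret = 17 → Option 4.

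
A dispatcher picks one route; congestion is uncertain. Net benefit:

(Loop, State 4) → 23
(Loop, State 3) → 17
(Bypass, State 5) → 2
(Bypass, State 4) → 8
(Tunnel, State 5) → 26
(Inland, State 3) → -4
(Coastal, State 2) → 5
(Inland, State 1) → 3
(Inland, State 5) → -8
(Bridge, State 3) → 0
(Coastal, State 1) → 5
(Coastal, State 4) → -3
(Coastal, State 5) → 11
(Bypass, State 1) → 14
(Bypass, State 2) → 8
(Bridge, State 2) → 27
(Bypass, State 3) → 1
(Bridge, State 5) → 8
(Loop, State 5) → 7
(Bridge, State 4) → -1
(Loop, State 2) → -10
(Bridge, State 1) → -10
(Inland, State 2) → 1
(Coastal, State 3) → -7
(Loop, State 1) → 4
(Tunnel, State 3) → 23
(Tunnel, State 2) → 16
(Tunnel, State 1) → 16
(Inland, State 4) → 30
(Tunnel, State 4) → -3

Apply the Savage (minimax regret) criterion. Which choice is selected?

Column bests: State 1=16, State 2=27, State 3=23, State 4=30, State 5=26.
Bypass regrets: 2, 19, 22, 22, 24 → max 24
Loop regrets: 12, 37, 6, 7, 19 → max 37
Coastal regrets: 11, 22, 30, 33, 15 → max 33
Bridge regrets: 26, 0, 23, 31, 18 → max 31
Inland regrets: 13, 26, 27, 0, 34 → max 34
Tunnel regrets: 0, 11, 0, 33, 0 → max 33
Smallest max regret = 24 → Bypass.

Bypass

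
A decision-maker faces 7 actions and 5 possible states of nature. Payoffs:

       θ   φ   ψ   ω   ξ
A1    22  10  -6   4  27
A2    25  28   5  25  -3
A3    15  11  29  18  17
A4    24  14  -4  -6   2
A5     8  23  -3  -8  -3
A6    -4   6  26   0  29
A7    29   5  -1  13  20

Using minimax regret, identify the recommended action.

Column bests: θ=29, φ=28, ψ=29, ω=25, ξ=29.
A1 regrets: 7, 18, 35, 21, 2 → max 35
A2 regrets: 4, 0, 24, 0, 32 → max 32
A3 regrets: 14, 17, 0, 7, 12 → max 17
A4 regrets: 5, 14, 33, 31, 27 → max 33
A5 regrets: 21, 5, 32, 33, 32 → max 33
A6 regrets: 33, 22, 3, 25, 0 → max 33
A7 regrets: 0, 23, 30, 12, 9 → max 30
Smallest max regret = 17 → A3.

A3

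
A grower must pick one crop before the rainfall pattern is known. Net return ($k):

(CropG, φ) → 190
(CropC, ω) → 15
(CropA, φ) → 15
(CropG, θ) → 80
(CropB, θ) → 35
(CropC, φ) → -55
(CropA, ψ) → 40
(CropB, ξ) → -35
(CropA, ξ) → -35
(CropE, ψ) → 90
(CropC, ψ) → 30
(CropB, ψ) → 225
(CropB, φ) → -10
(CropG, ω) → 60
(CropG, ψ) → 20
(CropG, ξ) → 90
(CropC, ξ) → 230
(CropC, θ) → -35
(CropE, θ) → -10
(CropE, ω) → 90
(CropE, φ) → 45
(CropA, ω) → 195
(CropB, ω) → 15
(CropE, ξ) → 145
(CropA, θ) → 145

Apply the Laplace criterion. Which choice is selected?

CropG

Row averages: CropE=72, CropA=72, CropC=37, CropB=46, CropG=88
Highest average = 88 → CropG.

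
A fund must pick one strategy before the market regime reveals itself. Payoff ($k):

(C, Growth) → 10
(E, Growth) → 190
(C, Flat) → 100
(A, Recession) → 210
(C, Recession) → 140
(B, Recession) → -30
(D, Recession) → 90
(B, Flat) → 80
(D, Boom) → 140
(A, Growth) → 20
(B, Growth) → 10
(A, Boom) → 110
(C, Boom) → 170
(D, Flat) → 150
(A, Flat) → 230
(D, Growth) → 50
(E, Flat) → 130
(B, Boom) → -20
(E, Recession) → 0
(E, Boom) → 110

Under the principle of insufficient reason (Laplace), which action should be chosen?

A

Row averages: A=142.5, B=10, C=105, D=107.5, E=107.5
Highest average = 142.5 → A.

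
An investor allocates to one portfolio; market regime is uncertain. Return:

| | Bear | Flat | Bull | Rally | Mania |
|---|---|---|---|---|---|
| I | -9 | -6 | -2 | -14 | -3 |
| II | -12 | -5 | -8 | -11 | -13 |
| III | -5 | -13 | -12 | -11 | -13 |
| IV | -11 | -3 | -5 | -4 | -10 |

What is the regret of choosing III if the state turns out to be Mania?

Best payoff under Mania is -3.
Regret = -3 − (-13) = 10.

10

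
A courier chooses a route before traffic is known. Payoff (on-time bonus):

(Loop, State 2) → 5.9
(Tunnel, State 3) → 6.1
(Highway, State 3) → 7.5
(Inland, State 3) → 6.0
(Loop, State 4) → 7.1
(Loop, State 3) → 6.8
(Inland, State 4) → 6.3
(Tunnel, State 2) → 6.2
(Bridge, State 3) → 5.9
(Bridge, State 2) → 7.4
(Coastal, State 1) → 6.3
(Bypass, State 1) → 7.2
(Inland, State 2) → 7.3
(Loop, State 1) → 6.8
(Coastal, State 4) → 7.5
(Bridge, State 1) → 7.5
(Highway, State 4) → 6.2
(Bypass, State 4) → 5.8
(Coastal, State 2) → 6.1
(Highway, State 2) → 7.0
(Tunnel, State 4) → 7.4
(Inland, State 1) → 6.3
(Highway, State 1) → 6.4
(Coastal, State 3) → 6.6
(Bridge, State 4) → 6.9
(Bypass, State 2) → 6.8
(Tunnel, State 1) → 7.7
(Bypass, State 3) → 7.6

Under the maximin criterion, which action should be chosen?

Row minima: Bypass=5.8, Highway=6.2, Tunnel=6.1, Loop=5.9, Bridge=5.9, Inland=6.0, Coastal=6.1
Best worst-case = 6.2 → Highway.

Highway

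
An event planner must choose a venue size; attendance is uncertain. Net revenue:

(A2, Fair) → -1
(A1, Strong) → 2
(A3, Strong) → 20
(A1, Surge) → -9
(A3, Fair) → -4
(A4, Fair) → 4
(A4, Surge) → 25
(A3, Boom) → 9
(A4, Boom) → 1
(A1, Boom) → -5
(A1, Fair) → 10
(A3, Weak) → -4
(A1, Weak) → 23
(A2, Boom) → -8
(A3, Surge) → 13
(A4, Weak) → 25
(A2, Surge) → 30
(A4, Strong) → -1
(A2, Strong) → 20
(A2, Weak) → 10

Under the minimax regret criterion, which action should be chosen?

Column bests: Weak=25, Fair=10, Strong=20, Boom=9, Surge=30.
A1 regrets: 2, 0, 18, 14, 39 → max 39
A2 regrets: 15, 11, 0, 17, 0 → max 17
A3 regrets: 29, 14, 0, 0, 17 → max 29
A4 regrets: 0, 6, 21, 8, 5 → max 21
Smallest max regret = 17 → A2.

A2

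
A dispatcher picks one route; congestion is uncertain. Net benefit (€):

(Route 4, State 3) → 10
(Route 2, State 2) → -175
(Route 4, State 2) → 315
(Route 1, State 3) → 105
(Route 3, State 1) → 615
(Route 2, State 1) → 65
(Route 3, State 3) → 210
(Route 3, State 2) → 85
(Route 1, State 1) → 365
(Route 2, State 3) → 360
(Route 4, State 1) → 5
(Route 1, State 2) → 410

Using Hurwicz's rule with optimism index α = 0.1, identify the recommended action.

Route 3

Route 1: 0.1·410 + 0.9·105 = 135.5
Route 2: 0.1·360 + 0.9·(-175) = -121.5
Route 3: 0.1·615 + 0.9·85 = 138
Route 4: 0.1·315 + 0.9·5 = 36
Highest Hurwicz score = 138 → Route 3.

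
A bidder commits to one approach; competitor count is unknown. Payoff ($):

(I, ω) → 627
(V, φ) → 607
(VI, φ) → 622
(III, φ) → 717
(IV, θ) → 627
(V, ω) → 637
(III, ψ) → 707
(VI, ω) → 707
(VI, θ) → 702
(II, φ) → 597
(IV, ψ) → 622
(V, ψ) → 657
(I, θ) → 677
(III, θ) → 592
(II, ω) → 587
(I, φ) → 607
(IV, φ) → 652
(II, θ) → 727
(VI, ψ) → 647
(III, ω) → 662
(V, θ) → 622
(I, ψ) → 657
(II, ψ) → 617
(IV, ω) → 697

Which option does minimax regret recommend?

Column bests: θ=727, φ=717, ψ=707, ω=707.
I regrets: 50, 110, 50, 80 → max 110
II regrets: 0, 120, 90, 120 → max 120
III regrets: 135, 0, 0, 45 → max 135
IV regrets: 100, 65, 85, 10 → max 100
V regrets: 105, 110, 50, 70 → max 110
VI regrets: 25, 95, 60, 0 → max 95
Smallest max regret = 95 → VI.

VI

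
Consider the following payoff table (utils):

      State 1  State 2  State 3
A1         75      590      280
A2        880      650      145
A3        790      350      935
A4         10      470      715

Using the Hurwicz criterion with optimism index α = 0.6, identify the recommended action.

A3

A1: 0.6·590 + 0.4·75 = 384
A2: 0.6·880 + 0.4·145 = 586
A3: 0.6·935 + 0.4·350 = 701
A4: 0.6·715 + 0.4·10 = 433
Highest Hurwicz score = 701 → A3.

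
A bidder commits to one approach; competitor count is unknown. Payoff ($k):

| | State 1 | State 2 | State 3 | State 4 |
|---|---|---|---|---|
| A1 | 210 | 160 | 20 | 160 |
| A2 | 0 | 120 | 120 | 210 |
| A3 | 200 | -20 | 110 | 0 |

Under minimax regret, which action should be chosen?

A1

Column bests: State 1=210, State 2=160, State 3=120, State 4=210.
A1 regrets: 0, 0, 100, 50 → max 100
A2 regrets: 210, 40, 0, 0 → max 210
A3 regrets: 10, 180, 10, 210 → max 210
Smallest max regret = 100 → A1.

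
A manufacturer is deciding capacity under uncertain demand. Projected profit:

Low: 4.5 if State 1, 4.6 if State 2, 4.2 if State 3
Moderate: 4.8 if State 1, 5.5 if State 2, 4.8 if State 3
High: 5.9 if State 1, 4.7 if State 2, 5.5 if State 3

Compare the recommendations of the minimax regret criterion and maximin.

minimax regret → High; maximin → Moderate (disagree)

Column bests: State 1=5.9, State 2=5.5, State 3=5.5.
Low regrets: 1.4, 0.9, 1.3 → max 1.4
Moderate regrets: 1.1, 0.0, 0.7 → max 1.1
High regrets: 0.0, 0.8, 0.0 → max 0.8
Smallest max regret = 0.8 → High.
Row minima: Low=4.2, Moderate=4.8, High=4.7
Best worst-case = 4.8 → Moderate.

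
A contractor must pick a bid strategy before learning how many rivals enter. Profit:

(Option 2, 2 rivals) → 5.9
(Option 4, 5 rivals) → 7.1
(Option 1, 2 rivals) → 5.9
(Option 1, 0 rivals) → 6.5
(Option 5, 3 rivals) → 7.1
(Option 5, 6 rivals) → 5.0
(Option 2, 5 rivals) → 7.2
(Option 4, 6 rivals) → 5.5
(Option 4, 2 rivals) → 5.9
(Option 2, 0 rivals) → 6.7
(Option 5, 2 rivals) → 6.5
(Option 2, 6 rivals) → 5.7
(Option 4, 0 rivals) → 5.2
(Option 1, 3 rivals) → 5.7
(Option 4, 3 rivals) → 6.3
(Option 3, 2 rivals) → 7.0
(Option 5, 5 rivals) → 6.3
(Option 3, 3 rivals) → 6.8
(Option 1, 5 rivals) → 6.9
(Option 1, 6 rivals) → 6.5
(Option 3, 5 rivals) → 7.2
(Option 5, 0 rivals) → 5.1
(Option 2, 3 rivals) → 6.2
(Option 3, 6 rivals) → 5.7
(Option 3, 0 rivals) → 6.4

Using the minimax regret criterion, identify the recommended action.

Column bests: 0 rivals=6.7, 2 rivals=7.0, 3 rivals=7.1, 5 rivals=7.2, 6 rivals=6.5.
Option 1 regrets: 0.2, 1.1, 1.4, 0.3, 0.0 → max 1.4
Option 2 regrets: 0.0, 1.1, 0.9, 0.0, 0.8 → max 1.1
Option 3 regrets: 0.3, 0.0, 0.3, 0.0, 0.8 → max 0.8
Option 4 regrets: 1.5, 1.1, 0.8, 0.1, 1.0 → max 1.5
Option 5 regrets: 1.6, 0.5, 0.0, 0.9, 1.5 → max 1.6
Smallest max regret = 0.8 → Option 3.

Option 3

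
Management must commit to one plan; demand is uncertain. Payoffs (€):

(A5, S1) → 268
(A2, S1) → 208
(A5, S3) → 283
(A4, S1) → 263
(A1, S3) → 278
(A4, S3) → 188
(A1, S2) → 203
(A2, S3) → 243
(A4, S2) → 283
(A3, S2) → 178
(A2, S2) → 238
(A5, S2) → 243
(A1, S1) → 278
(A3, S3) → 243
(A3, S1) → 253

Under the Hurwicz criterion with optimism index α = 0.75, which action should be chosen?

A5

A1: 0.75·278 + 0.25·203 = 259.25
A2: 0.75·243 + 0.25·208 = 234.25
A3: 0.75·253 + 0.25·178 = 234.25
A4: 0.75·283 + 0.25·188 = 259.25
A5: 0.75·283 + 0.25·243 = 273
Highest Hurwicz score = 273 → A5.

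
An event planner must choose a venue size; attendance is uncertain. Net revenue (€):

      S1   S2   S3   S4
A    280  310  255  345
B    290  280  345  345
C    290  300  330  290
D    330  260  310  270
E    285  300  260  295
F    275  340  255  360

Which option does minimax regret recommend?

B

Column bests: S1=330, S2=340, S3=345, S4=360.
A regrets: 50, 30, 90, 15 → max 90
B regrets: 40, 60, 0, 15 → max 60
C regrets: 40, 40, 15, 70 → max 70
D regrets: 0, 80, 35, 90 → max 90
E regrets: 45, 40, 85, 65 → max 85
F regrets: 55, 0, 90, 0 → max 90
Smallest max regret = 60 → B.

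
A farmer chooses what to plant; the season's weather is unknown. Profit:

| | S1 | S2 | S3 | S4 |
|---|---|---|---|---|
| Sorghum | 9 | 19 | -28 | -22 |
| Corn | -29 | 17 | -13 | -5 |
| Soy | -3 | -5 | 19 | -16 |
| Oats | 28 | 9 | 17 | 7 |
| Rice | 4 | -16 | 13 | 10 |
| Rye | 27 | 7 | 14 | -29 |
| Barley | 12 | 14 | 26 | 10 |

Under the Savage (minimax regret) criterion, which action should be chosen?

Oats

Column bests: S1=28, S2=19, S3=26, S4=10.
Sorghum regrets: 19, 0, 54, 32 → max 54
Corn regrets: 57, 2, 39, 15 → max 57
Soy regrets: 31, 24, 7, 26 → max 31
Oats regrets: 0, 10, 9, 3 → max 10
Rice regrets: 24, 35, 13, 0 → max 35
Rye regrets: 1, 12, 12, 39 → max 39
Barley regrets: 16, 5, 0, 0 → max 16
Smallest max regret = 10 → Oats.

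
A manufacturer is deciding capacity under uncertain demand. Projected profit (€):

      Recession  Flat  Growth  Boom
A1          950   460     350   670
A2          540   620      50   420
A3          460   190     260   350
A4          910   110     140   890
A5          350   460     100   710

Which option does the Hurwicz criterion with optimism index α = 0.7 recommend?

A1

A1: 0.7·950 + 0.3·350 = 770
A2: 0.7·620 + 0.3·50 = 449
A3: 0.7·460 + 0.3·190 = 379
A4: 0.7·910 + 0.3·110 = 670
A5: 0.7·710 + 0.3·100 = 527
Highest Hurwicz score = 770 → A1.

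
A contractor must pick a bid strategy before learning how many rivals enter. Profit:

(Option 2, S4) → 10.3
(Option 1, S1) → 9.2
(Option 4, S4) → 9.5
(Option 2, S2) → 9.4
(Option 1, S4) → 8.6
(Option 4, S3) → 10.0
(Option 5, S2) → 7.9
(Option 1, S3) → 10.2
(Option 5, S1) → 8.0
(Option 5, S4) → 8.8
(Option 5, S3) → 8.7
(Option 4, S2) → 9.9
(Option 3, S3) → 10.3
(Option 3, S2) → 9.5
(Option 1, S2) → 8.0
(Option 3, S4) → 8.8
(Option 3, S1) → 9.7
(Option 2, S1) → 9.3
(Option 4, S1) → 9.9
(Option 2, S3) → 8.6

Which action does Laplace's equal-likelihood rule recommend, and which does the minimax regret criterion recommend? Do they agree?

Row averages: Option 1=9, Option 2=9.4, Option 3=9.575, Option 4=9.825, Option 5=8.35
Highest average = 9.825 → Option 4.
Column bests: S1=9.9, S2=9.9, S3=10.3, S4=10.3.
Option 1 regrets: 0.7, 1.9, 0.1, 1.7 → max 1.9
Option 2 regrets: 0.6, 0.5, 1.7, 0.0 → max 1.7
Option 3 regrets: 0.2, 0.4, 0.0, 1.5 → max 1.5
Option 4 regrets: 0.0, 0.0, 0.3, 0.8 → max 0.8
Option 5 regrets: 1.9, 2.0, 1.6, 1.5 → max 2.0
Smallest max regret = 0.8 → Option 4.

laplace → Option 4; minimax regret → Option 4 (agree)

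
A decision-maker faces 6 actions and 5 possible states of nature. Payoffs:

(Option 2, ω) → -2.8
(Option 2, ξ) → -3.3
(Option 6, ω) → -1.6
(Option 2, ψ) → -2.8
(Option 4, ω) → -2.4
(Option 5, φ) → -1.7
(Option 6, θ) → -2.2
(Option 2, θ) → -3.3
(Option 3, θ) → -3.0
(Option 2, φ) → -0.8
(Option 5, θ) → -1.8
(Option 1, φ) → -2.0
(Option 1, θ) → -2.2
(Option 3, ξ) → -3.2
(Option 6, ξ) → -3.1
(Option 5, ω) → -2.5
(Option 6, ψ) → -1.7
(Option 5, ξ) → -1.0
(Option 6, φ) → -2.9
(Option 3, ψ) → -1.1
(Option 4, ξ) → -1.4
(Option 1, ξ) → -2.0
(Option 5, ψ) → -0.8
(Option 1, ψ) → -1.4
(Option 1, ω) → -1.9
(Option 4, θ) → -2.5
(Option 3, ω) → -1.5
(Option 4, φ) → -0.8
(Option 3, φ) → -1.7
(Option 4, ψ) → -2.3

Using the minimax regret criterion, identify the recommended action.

Column bests: θ=-1.8, φ=-0.8, ψ=-0.8, ω=-1.5, ξ=-1.0.
Option 1 regrets: 0.4, 1.2, 0.6, 0.4, 1.0 → max 1.2
Option 2 regrets: 1.5, 0.0, 2.0, 1.3, 2.3 → max 2.3
Option 3 regrets: 1.2, 0.9, 0.3, 0.0, 2.2 → max 2.2
Option 4 regrets: 0.7, 0.0, 1.5, 0.9, 0.4 → max 1.5
Option 5 regrets: 0.0, 0.9, 0.0, 1.0, 0.0 → max 1.0
Option 6 regrets: 0.4, 2.1, 0.9, 0.1, 2.1 → max 2.1
Smallest max regret = 1.0 → Option 5.

Option 5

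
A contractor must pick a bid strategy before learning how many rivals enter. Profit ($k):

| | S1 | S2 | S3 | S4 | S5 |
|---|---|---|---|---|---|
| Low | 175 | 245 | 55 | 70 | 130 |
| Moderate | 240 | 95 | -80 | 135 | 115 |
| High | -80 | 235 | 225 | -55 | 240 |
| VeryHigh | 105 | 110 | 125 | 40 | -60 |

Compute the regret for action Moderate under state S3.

Best payoff under S3 is 225.
Regret = 225 − (-80) = 305.

305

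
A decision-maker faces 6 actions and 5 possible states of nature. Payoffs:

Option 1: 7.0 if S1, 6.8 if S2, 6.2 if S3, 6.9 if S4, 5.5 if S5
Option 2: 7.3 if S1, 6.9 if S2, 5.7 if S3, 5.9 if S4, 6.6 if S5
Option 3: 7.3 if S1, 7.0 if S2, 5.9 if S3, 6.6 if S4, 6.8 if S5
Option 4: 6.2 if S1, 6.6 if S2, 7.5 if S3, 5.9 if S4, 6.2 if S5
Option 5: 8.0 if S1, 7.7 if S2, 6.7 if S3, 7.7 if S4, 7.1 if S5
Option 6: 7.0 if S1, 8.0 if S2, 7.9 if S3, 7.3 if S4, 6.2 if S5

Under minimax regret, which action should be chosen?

Option 6

Column bests: S1=8.0, S2=8.0, S3=7.9, S4=7.7, S5=7.1.
Option 1 regrets: 1.0, 1.2, 1.7, 0.8, 1.6 → max 1.7
Option 2 regrets: 0.7, 1.1, 2.2, 1.8, 0.5 → max 2.2
Option 3 regrets: 0.7, 1.0, 2.0, 1.1, 0.3 → max 2.0
Option 4 regrets: 1.8, 1.4, 0.4, 1.8, 0.9 → max 1.8
Option 5 regrets: 0.0, 0.3, 1.2, 0.0, 0.0 → max 1.2
Option 6 regrets: 1.0, 0.0, 0.0, 0.4, 0.9 → max 1.0
Smallest max regret = 1.0 → Option 6.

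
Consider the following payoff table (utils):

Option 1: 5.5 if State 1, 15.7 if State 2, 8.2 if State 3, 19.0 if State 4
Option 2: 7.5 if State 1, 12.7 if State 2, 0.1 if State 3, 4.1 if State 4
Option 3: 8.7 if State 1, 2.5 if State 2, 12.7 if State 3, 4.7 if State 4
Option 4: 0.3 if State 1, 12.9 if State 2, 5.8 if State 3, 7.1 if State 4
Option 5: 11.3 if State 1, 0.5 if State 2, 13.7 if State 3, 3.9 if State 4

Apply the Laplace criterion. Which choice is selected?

Option 1

Row averages: Option 1=12.1, Option 2=6.1, Option 3=7.15, Option 4=6.525, Option 5=7.35
Highest average = 12.1 → Option 1.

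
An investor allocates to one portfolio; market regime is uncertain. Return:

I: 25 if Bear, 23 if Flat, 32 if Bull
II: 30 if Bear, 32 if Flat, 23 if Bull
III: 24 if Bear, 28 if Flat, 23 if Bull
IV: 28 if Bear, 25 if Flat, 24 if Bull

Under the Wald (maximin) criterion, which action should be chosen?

Row minima: I=23, II=23, III=23, IV=24
Best worst-case = 24 → IV.

IV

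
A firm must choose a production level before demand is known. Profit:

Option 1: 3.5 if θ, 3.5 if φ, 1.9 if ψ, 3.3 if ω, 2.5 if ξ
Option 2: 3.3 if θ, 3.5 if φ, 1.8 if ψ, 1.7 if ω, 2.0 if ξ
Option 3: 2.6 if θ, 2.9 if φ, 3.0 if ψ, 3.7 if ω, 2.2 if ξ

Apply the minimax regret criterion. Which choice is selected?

Option 3

Column bests: θ=3.5, φ=3.5, ψ=3.0, ω=3.7, ξ=2.5.
Option 1 regrets: 0.0, 0.0, 1.1, 0.4, 0.0 → max 1.1
Option 2 regrets: 0.2, 0.0, 1.2, 2.0, 0.5 → max 2.0
Option 3 regrets: 0.9, 0.6, 0.0, 0.0, 0.3 → max 0.9
Smallest max regret = 0.9 → Option 3.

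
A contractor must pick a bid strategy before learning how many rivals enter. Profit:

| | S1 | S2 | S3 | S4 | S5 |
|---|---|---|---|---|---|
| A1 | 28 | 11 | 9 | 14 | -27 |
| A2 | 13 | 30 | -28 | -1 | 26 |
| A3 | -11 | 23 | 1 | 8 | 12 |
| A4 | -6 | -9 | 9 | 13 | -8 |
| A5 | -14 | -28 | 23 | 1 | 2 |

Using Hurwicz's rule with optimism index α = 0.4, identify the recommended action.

A3

A1: 0.4·28 + 0.6·(-27) = -5
A2: 0.4·30 + 0.6·(-28) = -4.8
A3: 0.4·23 + 0.6·(-11) = 2.6
A4: 0.4·13 + 0.6·(-9) = -0.2
A5: 0.4·23 + 0.6·(-28) = -7.6
Highest Hurwicz score = 2.6 → A3.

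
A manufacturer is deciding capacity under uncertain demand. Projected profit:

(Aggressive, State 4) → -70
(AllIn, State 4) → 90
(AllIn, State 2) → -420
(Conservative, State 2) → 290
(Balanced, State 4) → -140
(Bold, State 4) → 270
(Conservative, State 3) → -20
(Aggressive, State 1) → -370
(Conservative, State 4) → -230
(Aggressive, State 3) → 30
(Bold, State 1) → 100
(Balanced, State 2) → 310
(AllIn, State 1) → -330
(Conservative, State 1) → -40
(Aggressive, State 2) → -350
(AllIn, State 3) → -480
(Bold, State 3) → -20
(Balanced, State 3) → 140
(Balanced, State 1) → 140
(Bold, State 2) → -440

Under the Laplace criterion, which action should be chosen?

Row averages: Conservative=0, Balanced=112.5, Aggressive=-190, Bold=-22.5, AllIn=-285
Highest average = 112.5 → Balanced.

Balanced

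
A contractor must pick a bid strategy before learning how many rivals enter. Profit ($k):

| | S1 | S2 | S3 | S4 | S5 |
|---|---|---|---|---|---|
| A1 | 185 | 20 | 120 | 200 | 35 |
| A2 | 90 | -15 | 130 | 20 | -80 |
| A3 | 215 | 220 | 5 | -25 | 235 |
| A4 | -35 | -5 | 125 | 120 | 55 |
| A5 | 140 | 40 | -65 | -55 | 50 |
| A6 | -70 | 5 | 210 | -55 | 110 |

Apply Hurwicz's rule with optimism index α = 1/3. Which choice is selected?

A1: 1/3·200 + 2/3·20 = 80
A2: 1/3·130 + 2/3·(-80) = -10
A3: 1/3·235 + 2/3·(-25) = 185/3
A4: 1/3·125 + 2/3·(-35) = 55/3
A5: 1/3·140 + 2/3·(-65) = 10/3
A6: 1/3·210 + 2/3·(-70) = 70/3
Highest Hurwicz score = 80 → A1.

A1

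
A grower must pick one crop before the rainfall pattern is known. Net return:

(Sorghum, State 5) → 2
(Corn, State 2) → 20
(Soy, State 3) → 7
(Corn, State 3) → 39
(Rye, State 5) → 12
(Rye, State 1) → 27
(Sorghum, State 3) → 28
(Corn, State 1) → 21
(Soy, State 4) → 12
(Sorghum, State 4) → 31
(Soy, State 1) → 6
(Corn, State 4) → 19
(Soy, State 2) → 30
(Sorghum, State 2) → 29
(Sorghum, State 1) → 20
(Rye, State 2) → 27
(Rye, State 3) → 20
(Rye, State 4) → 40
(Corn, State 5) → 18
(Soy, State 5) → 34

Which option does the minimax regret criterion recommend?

Column bests: State 1=27, State 2=30, State 3=39, State 4=40, State 5=34.
Corn regrets: 6, 10, 0, 21, 16 → max 21
Rye regrets: 0, 3, 19, 0, 22 → max 22
Soy regrets: 21, 0, 32, 28, 0 → max 32
Sorghum regrets: 7, 1, 11, 9, 32 → max 32
Smallest max regret = 21 → Corn.

Corn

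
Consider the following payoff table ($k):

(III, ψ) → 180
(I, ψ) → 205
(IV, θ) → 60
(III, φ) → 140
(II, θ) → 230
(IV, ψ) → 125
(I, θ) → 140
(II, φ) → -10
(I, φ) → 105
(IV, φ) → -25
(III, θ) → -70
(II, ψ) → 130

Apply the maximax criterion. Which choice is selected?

Row maxima: I=205, II=230, III=180, IV=125
Best best-case = 230 → II.

II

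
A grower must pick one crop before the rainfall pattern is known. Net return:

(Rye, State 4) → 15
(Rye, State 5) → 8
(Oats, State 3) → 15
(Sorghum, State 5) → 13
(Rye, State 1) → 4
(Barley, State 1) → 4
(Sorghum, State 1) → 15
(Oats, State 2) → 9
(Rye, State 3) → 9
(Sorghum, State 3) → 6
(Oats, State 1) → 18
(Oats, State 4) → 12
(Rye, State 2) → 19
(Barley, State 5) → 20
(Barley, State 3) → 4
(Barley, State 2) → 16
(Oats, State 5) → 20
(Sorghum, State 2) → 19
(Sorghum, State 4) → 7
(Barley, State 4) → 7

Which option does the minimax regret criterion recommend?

Sorghum

Column bests: State 1=18, State 2=19, State 3=15, State 4=15, State 5=20.
Sorghum regrets: 3, 0, 9, 8, 7 → max 9
Oats regrets: 0, 10, 0, 3, 0 → max 10
Barley regrets: 14, 3, 11, 8, 0 → max 14
Rye regrets: 14, 0, 6, 0, 12 → max 14
Smallest max regret = 9 → Sorghum.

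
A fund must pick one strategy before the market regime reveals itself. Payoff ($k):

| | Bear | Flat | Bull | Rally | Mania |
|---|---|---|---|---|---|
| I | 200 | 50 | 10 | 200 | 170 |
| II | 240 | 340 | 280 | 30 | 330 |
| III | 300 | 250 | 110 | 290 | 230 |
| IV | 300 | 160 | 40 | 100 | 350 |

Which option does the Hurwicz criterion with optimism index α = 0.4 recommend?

I: 0.4·200 + 0.6·10 = 86
II: 0.4·340 + 0.6·30 = 154
III: 0.4·300 + 0.6·110 = 186
IV: 0.4·350 + 0.6·40 = 164
Highest Hurwicz score = 186 → III.

III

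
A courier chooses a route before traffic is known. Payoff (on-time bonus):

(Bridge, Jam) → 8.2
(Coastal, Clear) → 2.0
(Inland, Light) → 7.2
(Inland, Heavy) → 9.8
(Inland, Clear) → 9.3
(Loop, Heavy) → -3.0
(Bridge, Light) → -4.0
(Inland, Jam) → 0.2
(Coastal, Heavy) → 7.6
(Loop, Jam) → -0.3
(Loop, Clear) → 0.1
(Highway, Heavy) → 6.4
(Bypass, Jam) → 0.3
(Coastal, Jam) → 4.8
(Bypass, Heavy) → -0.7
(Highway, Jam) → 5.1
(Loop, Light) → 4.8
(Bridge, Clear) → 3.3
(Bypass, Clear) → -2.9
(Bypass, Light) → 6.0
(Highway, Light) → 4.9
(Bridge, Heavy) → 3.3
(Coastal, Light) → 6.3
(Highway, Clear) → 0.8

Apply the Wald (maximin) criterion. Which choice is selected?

Coastal

Row minima: Bypass=-2.9, Loop=-3.0, Bridge=-4.0, Coastal=2.0, Inland=0.2, Highway=0.8
Best worst-case = 2.0 → Coastal.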